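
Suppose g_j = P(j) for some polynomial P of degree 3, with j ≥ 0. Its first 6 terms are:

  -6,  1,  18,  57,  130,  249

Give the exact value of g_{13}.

1st diffs: 7, 17, 39, 73, 119.
2nd diffs: 10, 22, 34, 46.
3rd diffs: 12, 12, 12 (constant).
Newton forward-difference form: g_j = -6 + 7·C(j,1) + 10·C(j,2) + 12·C(j,3).
At j = 13: j = 13, so g_{13} = -6 + 91 + 780 + 3432 = 4297.

4297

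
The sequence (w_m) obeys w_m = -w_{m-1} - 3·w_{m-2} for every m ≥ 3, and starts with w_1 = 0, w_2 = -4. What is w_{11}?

Compute successive terms:
w_3 = 4; w_4 = 8; w_5 = -20; w_6 = -4; w_7 = 64; w_8 = -52; w_9 = -140; w_{10} = 296; w_{11} = 124.

124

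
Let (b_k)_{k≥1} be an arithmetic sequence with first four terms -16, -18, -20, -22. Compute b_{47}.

Common difference d = -2.
b_k = -16 + (k - 1)·(-2).
b_{47} = -16 + 46·(-2) = -108.

-108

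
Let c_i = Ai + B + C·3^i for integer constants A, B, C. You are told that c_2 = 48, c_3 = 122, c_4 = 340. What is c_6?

At i = 2, 3, 4: 2A + B + 9C = 48; 3A + B + 27C = 122; 4A + B + 81C = 340.
Subtracting the first from the second: A + 18C = 74.
Subtracting the second from the third: A + 54C = 218.
Solving: C = 4, A = 2, then B = 8.
Hence c_6 = 2·6 + 8 + 4·729 = 2936.

2936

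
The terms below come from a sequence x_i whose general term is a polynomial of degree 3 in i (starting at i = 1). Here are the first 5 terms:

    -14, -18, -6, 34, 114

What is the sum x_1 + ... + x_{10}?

4120

1st diffs: -4, 12, 40, 80.
2nd diffs: 16, 28, 40.
3rd diffs: 12, 12 (constant).
So x_i = 2i^3 - 4i^2 - 6i - 6.
Continuing: …, 246, 442, 714, 1074, …, x_{10} = 1534.
Summing i = 1..10 (10 terms) gives 4120.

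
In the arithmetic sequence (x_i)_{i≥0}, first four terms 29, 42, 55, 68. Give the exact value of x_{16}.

Common difference d = 13.
x_i = 29 + (i - 0)·13.
x_{16} = 29 + 16·13 = 237.

237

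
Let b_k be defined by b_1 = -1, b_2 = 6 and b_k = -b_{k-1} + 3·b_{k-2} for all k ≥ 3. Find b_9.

-1593

Step forward from the initial values:
b_3 = -9  b_4 = 27  b_5 = -54  b_6 = 135  b_7 = -297  b_8 = 702  b_9 = -1593.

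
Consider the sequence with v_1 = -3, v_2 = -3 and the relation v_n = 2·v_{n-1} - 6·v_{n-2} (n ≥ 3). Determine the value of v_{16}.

Compute successive terms:
v_3 = 12; v_4 = 42; v_5 = 12; …; v_{13} = -45888; v_{14} = 249792; v_{15} = 774912; v_{16} = 51072.

51072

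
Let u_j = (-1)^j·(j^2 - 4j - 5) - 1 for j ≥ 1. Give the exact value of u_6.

(-1)^6 = 1; j^2 - 4j - 5 at j=6 is 7; so u_6 = 6.

6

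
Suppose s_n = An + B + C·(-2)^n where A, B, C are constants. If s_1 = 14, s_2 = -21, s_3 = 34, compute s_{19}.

The three given values yield: A + B - 2C = 14; 2A + B + 4C = -21; 3A + B - 8C = 34.
Subtracting the first from the second: A + 6C = -35.
Subtracting the second from the third: A - 12C = 55.
Solving: C = -5, A = -5, then B = 9.
Hence s_{19} = -5·19 + 9 + (-5)·(-524288) = 2621354.

2621354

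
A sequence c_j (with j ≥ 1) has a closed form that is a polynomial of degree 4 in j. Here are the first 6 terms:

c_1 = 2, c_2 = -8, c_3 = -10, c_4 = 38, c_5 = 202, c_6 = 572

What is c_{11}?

1st diffs: -10, -2, 48, 164, 370.
2nd diffs: 8, 50, 116, 206.
3rd diffs: 42, 66, 90.
4th diffs: 24, 24 (constant).
Newton forward-difference form: c_j = 2 + (-10)·C(j-1,1) + 8·C(j-1,2) + 42·C(j-1,3) + 24·C(j-1,4).
At j = 11: j-1 = 10, so c_{11} = 2 - 100 + 360 + 5040 + 5040 = 10342.

10342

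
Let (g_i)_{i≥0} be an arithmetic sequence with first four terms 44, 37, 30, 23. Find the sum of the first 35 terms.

Common difference d = -7.
g_i = 44 + (i - 0)·(-7).
g_{34} = -194; S = 35·(44 + (-194))/2 = -2625.

-2625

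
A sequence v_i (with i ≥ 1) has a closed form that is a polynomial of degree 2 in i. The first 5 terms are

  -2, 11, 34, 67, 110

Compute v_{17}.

1st diffs: 13, 23, 33, 43.
2nd diffs: 10, 10, 10 (constant).
Newton forward-difference form: v_i = -2 + 13·C(i-1,1) + 10·C(i-1,2).
At i = 17: i-1 = 16, so v_{17} = -2 + 208 + 1200 = 1406.

1406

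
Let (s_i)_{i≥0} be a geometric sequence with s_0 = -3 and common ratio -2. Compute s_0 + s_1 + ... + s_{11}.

4095

s_i = (-3)·(-2)^(i-0).
S = (-3)·((-2)^12 - 1)/(-2 - 1) = (-3)·(4096 - 1)/(-3) = 4095.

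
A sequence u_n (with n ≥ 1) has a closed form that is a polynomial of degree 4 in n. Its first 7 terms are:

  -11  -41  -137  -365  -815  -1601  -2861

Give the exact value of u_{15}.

-54485

1st diffs: -30, -96, -228, -450, -786, -1260.
2nd diffs: -66, -132, -222, -336, -474.
3rd diffs: -66, -90, -114, -138.
4th diffs: -24, -24, -24 (constant).
Newton forward-difference form: u_n = -11 + (-30)·C(n-1,1) + (-66)·C(n-1,2) + (-66)·C(n-1,3) + (-24)·C(n-1,4).
At n = 15: n-1 = 14, so u_{15} = -11 - 420 - 6006 - 24024 - 24024 = -54485.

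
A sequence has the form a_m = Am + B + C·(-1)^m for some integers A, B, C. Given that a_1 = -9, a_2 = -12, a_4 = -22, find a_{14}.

-72

At m = 1, 2, 4: A + B - C = -9; 2A + B + C = -12; 4A + B + C = -22.
Subtracting the first from the second: A + 2C = -3.
Subtracting the second from the third: 2A = -10.
Solving: C = 1, A = -5, then B = -3.
Hence a_{14} = -5·14 + (-3) + 1·1 = -72.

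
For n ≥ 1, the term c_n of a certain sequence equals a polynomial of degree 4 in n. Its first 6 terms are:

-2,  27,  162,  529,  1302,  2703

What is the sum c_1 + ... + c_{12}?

1st diffs: 29, 135, 367, 773, 1401.
2nd diffs: 106, 232, 406, 628.
3rd diffs: 126, 174, 222.
4th diffs: 48, 48 (constant).
Newton forward-difference form: c_n = -2 + 29·C(n-1,1) + 106·C(n-1,2) + 126·C(n-1,3) + 48·C(n-1,4).
Continuing: …, 5002, 8517, 13614, 20707, …, c_{12} = 42777.
Summing n = 1..12 (12 terms) gives 125596.

125596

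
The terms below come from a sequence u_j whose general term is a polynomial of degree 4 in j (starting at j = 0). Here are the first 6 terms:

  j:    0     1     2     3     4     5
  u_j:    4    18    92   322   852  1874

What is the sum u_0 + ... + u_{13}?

1st diffs: 14, 74, 230, 530, 1022.
2nd diffs: 60, 156, 300, 492.
3rd diffs: 96, 144, 192.
4th diffs: 48, 48 (constant).
Newton forward-difference form: u_j = 4 + 14·C(j,1) + 60·C(j,2) + 96·C(j,3) + 48·C(j,4).
Continuing: …, 3628, 6402, 10532, 16402, …, u_{13} = 66642.
Summing j = 0..13 (14 terms) gives 215362.

215362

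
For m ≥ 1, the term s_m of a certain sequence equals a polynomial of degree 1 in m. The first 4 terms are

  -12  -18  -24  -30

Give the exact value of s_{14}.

-90

1st diffs: -6, -6, -6 (constant).
So s_m = -6m - 6.
Evaluating at m = 14 gives s_{14} = -90.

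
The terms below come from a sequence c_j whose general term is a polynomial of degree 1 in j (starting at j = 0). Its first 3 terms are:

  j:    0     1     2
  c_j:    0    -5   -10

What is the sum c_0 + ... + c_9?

1st diffs: -5, -5 (constant).
So c_j = -5j.
Continuing: …, -15, -20, -25, -30, …, c_9 = -45.
Summing j = 0..9 (10 terms) gives -225.

-225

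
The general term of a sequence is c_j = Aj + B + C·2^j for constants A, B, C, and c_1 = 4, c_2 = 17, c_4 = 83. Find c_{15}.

The three given values yield: A + B + 2C = 4; 2A + B + 4C = 17; 4A + B + 16C = 83.
Subtracting the first from the second: A + 2C = 13.
Subtracting the second from the third: 2A + 12C = 66.
Solving: C = 5, A = 3, then B = -9.
Therefore c_{15} = 45 + (-9) + 5·32768 = 163876.

163876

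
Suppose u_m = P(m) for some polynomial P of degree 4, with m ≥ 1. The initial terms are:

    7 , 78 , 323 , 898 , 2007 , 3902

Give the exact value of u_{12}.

1st diffs: 71, 245, 575, 1109, 1895.
2nd diffs: 174, 330, 534, 786.
3rd diffs: 156, 204, 252.
4th diffs: 48, 48 (constant).
So u_m = 2m^4 + 6m^3 + m^2 - 4m + 2.
Evaluating at m = 12 gives u_{12} = 51938.

51938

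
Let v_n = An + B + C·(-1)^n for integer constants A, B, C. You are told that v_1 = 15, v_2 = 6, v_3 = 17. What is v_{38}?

42

Write the equations: A + B - C = 15; 2A + B + C = 6; 3A + B - C = 17.
Subtracting the first from the second: A + 2C = -9.
Subtracting the second from the third: A - 2C = 11.
Solving: C = -5, A = 1, then B = 9.
Hence v_{38} = 1·38 + 9 + (-5)·1 = 42.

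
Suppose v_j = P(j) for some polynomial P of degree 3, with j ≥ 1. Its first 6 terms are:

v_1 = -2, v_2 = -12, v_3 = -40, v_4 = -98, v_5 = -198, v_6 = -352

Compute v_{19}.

-12728

1st diffs: -10, -28, -58, -100, -154.
2nd diffs: -18, -30, -42, -54.
3rd diffs: -12, -12, -12 (constant).
Newton forward-difference form: v_j = -2 + (-10)·C(j-1,1) + (-18)·C(j-1,2) + (-12)·C(j-1,3).
At j = 19: j-1 = 18, so v_{19} = -2 - 180 - 2754 - 9792 = -12728.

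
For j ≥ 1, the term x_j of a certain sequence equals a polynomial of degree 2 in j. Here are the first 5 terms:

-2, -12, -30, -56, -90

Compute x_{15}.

-870

1st diffs: -10, -18, -26, -34.
2nd diffs: -8, -8, -8 (constant).
Newton forward-difference form: x_j = -2 + (-10)·C(j-1,1) + (-8)·C(j-1,2).
At j = 15: j-1 = 14, so x_{15} = -2 - 140 - 728 = -870.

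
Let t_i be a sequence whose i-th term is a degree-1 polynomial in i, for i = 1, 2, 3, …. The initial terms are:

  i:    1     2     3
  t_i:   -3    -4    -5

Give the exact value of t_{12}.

-14

1st diffs: -1, -1 (constant).
So t_i = -i - 2.
Evaluating at i = 12 gives t_{12} = -14.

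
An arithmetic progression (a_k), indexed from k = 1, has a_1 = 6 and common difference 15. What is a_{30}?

441

a_k = 6 + (k - 1)·15.
a_{30} = 6 + 29·15 = 441.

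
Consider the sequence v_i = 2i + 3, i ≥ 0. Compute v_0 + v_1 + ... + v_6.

Over i = 0..6: Σi = 21.
Total = (2)·21 + (3)·7 = 63.

63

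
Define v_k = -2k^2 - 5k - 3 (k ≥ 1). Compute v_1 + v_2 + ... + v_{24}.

-11372

Over k = 1..24: Σk = 300, Σk² = 4900.
Total = (-2)·4900 + (-5)·300 + (-3)·24 = -11372.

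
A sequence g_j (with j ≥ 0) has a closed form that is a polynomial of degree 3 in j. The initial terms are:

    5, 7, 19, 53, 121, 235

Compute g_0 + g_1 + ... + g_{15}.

1st diffs: 2, 12, 34, 68, 114.
2nd diffs: 10, 22, 34, 46.
3rd diffs: 12, 12, 12 (constant).
Newton forward-difference form: g_j = 5 + 2·C(j,1) + 10·C(j,2) + 12·C(j,3).
Continuing: …, 407, 649, 973, 1391, …, g_{15} = 6545.
Summing j = 0..15 (16 terms) gives 27760.

27760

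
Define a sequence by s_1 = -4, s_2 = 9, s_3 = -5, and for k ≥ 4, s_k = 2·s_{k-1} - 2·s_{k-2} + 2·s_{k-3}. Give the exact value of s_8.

Compute successive terms:
s_4 = -36; s_5 = -44; s_6 = -26; s_7 = -36; s_8 = -108.

-108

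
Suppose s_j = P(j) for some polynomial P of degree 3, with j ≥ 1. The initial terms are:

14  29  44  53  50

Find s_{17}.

-3106

1st diffs: 15, 15, 9, -3.
2nd diffs: 0, -6, -12.
3rd diffs: -6, -6 (constant).
So s_j = -j^3 + 6j^2 + 4j + 5.
Evaluating at j = 17 gives s_{17} = -3106.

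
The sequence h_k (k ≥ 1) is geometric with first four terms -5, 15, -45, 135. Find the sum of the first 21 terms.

Common ratio r = -3.
h_k = (-5)·(-3)^(k-1).
S = (-5)·((-3)^21 - 1)/(-3 - 1) = (-5)·(-10460353203 - 1)/(-4) = -13075441505.

-13075441505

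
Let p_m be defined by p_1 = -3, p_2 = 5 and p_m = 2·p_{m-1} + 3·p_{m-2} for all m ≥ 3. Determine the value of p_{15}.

2391481

Applying the relation repeatedly:
p_3 = 1;  p_4 = 17;  p_5 = 37;  …;  p_{12} = 88577;  p_{13} = 265717;  p_{14} = 797165;  p_{15} = 2391481.
(Characteristic roots are 3 and -1.)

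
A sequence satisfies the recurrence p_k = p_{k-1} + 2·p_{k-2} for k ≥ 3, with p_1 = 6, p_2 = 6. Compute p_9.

1026

p_3 = 18; p_4 = 30; p_5 = 66; p_6 = 126; p_7 = 258; p_8 = 510; p_9 = 1026.
(Characteristic roots are 2 and -1.)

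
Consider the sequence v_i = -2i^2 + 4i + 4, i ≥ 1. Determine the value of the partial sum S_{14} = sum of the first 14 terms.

Over i = 1..14: Σi = 105, Σi² = 1015.
Total = (-2)·1015 + (4)·105 + (4)·14 = -1554.

-1554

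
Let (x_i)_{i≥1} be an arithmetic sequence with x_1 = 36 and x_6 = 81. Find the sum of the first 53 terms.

14310

Common difference d = (81 - 36) / (6 - 1) = 9.
x_i = 36 + (i - 1)·9.
x_{53} = 504; S = 53·(36 + 504)/2 = 14310.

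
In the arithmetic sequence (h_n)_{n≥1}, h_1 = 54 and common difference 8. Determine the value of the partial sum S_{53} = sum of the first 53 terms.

h_n = 54 + (n - 1)·8.
h_{53} = 470; S = 53·(54 + 470)/2 = 13886.

13886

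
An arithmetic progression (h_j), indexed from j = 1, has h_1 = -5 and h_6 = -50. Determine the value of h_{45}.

-401

Common difference d = (-50 - (-5)) / (6 - 1) = -9.
h_j = -5 + (j - 1)·(-9).
h_{45} = -5 + 44·(-9) = -401.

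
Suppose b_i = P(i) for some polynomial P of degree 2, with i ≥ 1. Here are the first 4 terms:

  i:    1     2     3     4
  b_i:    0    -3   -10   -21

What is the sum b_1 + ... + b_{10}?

1st diffs: -3, -7, -11.
2nd diffs: -4, -4 (constant).
Newton forward-difference form: b_i = (-3)·C(i-1,1) + (-4)·C(i-1,2).
Continuing: …, -36, -55, -78, -105, …, b_{10} = -171.
Summing i = 1..10 (10 terms) gives -615.

-615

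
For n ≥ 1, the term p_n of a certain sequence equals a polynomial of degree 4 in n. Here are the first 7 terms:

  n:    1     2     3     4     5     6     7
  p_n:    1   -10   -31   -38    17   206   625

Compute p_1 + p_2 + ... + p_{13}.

44343

1st diffs: -11, -21, -7, 55, 189, 419.
2nd diffs: -10, 14, 62, 134, 230.
3rd diffs: 24, 48, 72, 96.
4th diffs: 24, 24, 24 (constant).
Newton forward-difference form: p_n = 1 + (-11)·C(n-1,1) + (-10)·C(n-1,2) + 24·C(n-1,3) + 24·C(n-1,4).
Continuing: …, 1394, 2657, 4582, 7361, …, p_{13} = 16369.
Summing n = 1..13 (13 terms) gives 44343.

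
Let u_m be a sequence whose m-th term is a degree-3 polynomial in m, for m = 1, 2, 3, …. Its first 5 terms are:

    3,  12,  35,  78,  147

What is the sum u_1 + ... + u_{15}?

15550

1st diffs: 9, 23, 43, 69.
2nd diffs: 14, 20, 26.
3rd diffs: 6, 6 (constant).
So u_m = m^3 + m^2 - m + 2.
Continuing: …, 248, 387, 570, 803, …, u_{15} = 3587.
Summing m = 1..15 (15 terms) gives 15550.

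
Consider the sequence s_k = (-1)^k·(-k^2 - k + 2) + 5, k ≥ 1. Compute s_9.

93

(-1)^9 = -1; -k^2 - k + 2 at k=9 is -88; so s_9 = 93.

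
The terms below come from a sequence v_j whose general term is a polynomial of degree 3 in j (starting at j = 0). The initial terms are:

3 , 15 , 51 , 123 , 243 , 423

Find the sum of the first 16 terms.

36768

1st diffs: 12, 36, 72, 120, 180.
2nd diffs: 24, 36, 48, 60.
3rd diffs: 12, 12, 12 (constant).
So v_j = 2j^3 + 6j^2 + 4j + 3.
Continuing: …, 675, 1011, 1443, 1983, …, v_{15} = 8163.
Summing j = 0..15 (16 terms) gives 36768.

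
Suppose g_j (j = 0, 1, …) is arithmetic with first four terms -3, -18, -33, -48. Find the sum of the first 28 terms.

Common difference d = -15.
g_j = -3 + (j - 0)·(-15).
g_{27} = -408; S = 28·(-3 + (-408))/2 = -5754.

-5754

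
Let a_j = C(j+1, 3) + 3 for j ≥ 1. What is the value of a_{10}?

C(11, 3) = 165, so a_{10} = 168.

168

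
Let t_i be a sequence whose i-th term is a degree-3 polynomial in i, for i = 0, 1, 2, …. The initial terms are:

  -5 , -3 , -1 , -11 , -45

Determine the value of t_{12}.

-2621

1st diffs: 2, 2, -10, -34.
2nd diffs: 0, -12, -24.
3rd diffs: -12, -12 (constant).
Newton forward-difference form: t_i = -5 + 2·C(i,1) + (-12)·C(i,3).
At i = 12: i = 12, so t_{12} = -5 + 24 - 2640 = -2621.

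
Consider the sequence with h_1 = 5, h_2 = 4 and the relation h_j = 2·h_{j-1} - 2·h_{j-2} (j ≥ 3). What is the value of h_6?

h_3 = -2;  h_4 = -12;  h_5 = -20;  h_6 = -16.

-16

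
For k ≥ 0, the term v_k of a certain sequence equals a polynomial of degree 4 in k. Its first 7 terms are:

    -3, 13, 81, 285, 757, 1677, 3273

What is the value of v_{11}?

32733

1st diffs: 16, 68, 204, 472, 920, 1596.
2nd diffs: 52, 136, 268, 448, 676.
3rd diffs: 84, 132, 180, 228.
4th diffs: 48, 48, 48 (constant).
Newton forward-difference form: v_k = -3 + 16·C(k,1) + 52·C(k,2) + 84·C(k,3) + 48·C(k,4).
At k = 11: k = 11, so v_{11} = -3 + 176 + 2860 + 13860 + 15840 = 32733.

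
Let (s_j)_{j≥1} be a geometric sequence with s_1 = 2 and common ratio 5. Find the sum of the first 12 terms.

s_j = 2·5^(j-1).
S = 2·(5^12 - 1)/(5 - 1) = 2·(244140625 - 1)/(4) = 122070312.

122070312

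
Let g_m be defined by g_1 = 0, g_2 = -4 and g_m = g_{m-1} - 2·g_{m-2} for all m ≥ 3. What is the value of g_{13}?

-180

Iterate the recurrence:
g_3 = -4  g_4 = 4  g_5 = 12  …  g_{10} = 68  g_{11} = 44  g_{12} = -92  g_{13} = -180.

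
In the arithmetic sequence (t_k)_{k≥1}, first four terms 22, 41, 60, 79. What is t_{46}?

Common difference d = 19.
t_k = 22 + (k - 1)·19.
t_{46} = 22 + 45·19 = 877.

877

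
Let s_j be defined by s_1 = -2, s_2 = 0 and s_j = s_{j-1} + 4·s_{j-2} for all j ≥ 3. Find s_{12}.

Compute successive terms:
s_3 = -8;  s_4 = -8;  s_5 = -40;  s_6 = -72;  s_7 = -232;  s_8 = -520;  s_9 = -1448;  s_{10} = -3528;  s_{11} = -9320;  s_{12} = -23432.

-23432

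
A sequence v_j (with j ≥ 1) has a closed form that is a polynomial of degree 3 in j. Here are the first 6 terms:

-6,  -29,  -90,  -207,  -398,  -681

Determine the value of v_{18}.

1st diffs: -23, -61, -117, -191, -283.
2nd diffs: -38, -56, -74, -92.
3rd diffs: -18, -18, -18 (constant).
Newton forward-difference form: v_j = -6 + (-23)·C(j-1,1) + (-38)·C(j-1,2) + (-18)·C(j-1,3).
At j = 18: j-1 = 17, so v_{18} = -6 - 391 - 5168 - 12240 = -17805.

-17805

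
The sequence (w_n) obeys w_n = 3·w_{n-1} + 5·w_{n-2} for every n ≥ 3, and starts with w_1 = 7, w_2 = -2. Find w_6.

Iterate the recurrence:
w_3 = 29; w_4 = 77; w_5 = 376; w_6 = 1513.

1513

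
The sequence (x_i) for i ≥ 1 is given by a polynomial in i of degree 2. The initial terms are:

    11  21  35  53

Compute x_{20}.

1st diffs: 10, 14, 18.
2nd diffs: 4, 4 (constant).
Newton forward-difference form: x_i = 11 + 10·C(i-1,1) + 4·C(i-1,2).
At i = 20: i-1 = 19, so x_{20} = 11 + 190 + 684 = 885.

885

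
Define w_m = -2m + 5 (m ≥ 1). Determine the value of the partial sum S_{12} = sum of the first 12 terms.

Over m = 1..12: Σm = 78.
Total = (-2)·78 + (5)·12 = -96.

-96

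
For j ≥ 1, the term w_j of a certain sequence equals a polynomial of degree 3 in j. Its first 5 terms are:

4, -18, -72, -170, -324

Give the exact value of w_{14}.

1st diffs: -22, -54, -98, -154.
2nd diffs: -32, -44, -56.
3rd diffs: -12, -12 (constant).
Newton forward-difference form: w_j = 4 + (-22)·C(j-1,1) + (-32)·C(j-1,2) + (-12)·C(j-1,3).
At j = 14: j-1 = 13, so w_{14} = 4 - 286 - 2496 - 3432 = -6210.

-6210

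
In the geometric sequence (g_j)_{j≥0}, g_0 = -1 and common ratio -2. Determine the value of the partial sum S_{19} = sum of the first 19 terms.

-174763

g_j = (-1)·(-2)^(j-0).
S = (-1)·((-2)^19 - 1)/(-2 - 1) = (-1)·(-524288 - 1)/(-3) = -174763.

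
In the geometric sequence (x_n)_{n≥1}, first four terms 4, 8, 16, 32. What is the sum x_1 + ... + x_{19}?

Common ratio r = 2.
x_n = 4·2^(n-1).
S = 4·(2^19 - 1)/(2 - 1) = 4·(524288 - 1)/(1) = 2097148.

2097148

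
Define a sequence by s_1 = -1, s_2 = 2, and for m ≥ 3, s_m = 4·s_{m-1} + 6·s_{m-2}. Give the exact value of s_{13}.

47442368

Step forward from the initial values:
s_3 = 2;  s_4 = 20;  s_5 = 92;  …;  s_{10} = 344864;  s_{11} = 1780256;  s_{12} = 9190208;  s_{13} = 47442368.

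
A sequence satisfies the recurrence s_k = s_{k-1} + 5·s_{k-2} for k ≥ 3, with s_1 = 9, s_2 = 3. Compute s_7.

2133

Applying the relation repeatedly:
s_3 = 48, s_4 = 63, s_5 = 303, s_6 = 618, s_7 = 2133.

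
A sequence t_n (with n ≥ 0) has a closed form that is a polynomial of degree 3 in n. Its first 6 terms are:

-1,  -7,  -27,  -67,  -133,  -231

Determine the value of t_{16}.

-5137

1st diffs: -6, -20, -40, -66, -98.
2nd diffs: -14, -20, -26, -32.
3rd diffs: -6, -6, -6 (constant).
Newton forward-difference form: t_n = -1 + (-6)·C(n,1) + (-14)·C(n,2) + (-6)·C(n,3).
At n = 16: n = 16, so t_{16} = -1 - 96 - 1680 - 3360 = -5137.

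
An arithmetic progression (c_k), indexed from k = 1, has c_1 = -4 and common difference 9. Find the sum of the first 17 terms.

c_k = -4 + (k - 1)·9.
c_{17} = 140; S = 17·(-4 + 140)/2 = 1156.

1156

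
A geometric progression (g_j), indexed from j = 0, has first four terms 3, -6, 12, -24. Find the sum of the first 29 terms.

536870913

Common ratio r = -2.
g_j = 3·(-2)^(j-0).
S = 3·((-2)^29 - 1)/(-2 - 1) = 3·(-536870912 - 1)/(-3) = 536870913.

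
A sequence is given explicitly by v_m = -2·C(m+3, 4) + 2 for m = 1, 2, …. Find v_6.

-250

C(9, 4) = 126, so v_6 = -250.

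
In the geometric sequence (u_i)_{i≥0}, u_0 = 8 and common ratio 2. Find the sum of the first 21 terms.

16777208

u_i = 8·2^(i-0).
S = 8·(2^21 - 1)/(2 - 1) = 8·(2097152 - 1)/(1) = 16777208.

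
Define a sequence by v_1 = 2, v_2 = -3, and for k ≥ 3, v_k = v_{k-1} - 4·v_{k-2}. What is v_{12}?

-5407

Iterate the recurrence:
v_3 = -11, v_4 = 1, v_5 = 45, v_6 = 41, v_7 = -139, v_8 = -303, v_9 = 253, v_{10} = 1465, v_{11} = 453, v_{12} = -5407.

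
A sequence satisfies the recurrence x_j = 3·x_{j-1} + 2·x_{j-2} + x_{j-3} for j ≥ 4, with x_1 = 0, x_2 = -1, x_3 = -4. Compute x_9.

-8829

Compute successive terms:
x_4 = -14, x_5 = -51, x_6 = -185, x_7 = -671, x_8 = -2434, x_9 = -8829.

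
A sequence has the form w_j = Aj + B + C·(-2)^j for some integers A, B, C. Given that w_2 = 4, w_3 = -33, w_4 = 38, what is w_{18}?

786408

Plug in j = 2, 3, 4: 2A + B + 4C = 4; 3A + B - 8C = -33; 4A + B + 16C = 38.
Subtracting the first from the second: A - 12C = -37.
Subtracting the second from the third: A + 24C = 71.
Solving: C = 3, A = -1, then B = -6.
Therefore w_{18} = -18 + (-6) + 3·262144 = 786408.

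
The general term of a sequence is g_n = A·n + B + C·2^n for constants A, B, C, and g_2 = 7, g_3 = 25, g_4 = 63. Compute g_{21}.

Plug in n = 2, 3, 4: 2A + B + 4C = 7; 3A + B + 8C = 25; 4A + B + 16C = 63.
Subtracting the first from the second: A + 4C = 18.
Subtracting the second from the third: A + 8C = 38.
Solving: C = 5, A = -2, then B = -9.
Hence g_{21} = -2·21 + (-9) + 5·2097152 = 10485709.

10485709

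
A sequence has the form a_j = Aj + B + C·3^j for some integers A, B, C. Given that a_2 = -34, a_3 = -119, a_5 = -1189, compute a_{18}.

At j = 2, 3, 5: 2A + B + 9C = -34; 3A + B + 27C = -119; 5A + B + 243C = -1189.
Subtracting the first from the second: A + 18C = -85.
Subtracting the second from the third: 2A + 216C = -1070.
Solving: C = -5, A = 5, then B = 1.
So a_j = 5·j + 1 + (-5)·3^j; at j=18 this is -1937102354.

-1937102354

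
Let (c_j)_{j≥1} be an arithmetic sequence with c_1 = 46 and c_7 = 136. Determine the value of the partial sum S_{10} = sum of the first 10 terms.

1135

Common difference d = (136 - 46) / (7 - 1) = 15.
c_j = 46 + (j - 1)·15.
c_{10} = 181; S = 10·(46 + 181)/2 = 1135.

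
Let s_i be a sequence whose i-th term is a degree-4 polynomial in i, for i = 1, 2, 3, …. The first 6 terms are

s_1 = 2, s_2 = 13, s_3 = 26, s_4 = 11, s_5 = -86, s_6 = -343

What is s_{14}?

1st diffs: 11, 13, -15, -97, -257.
2nd diffs: 2, -28, -82, -160.
3rd diffs: -30, -54, -78.
4th diffs: -24, -24 (constant).
Newton forward-difference form: s_i = 2 + 11·C(i-1,1) + 2·C(i-1,2) + (-30)·C(i-1,3) + (-24)·C(i-1,4).
At i = 14: i-1 = 13, so s_{14} = 2 + 143 + 156 - 8580 - 17160 = -25439.

-25439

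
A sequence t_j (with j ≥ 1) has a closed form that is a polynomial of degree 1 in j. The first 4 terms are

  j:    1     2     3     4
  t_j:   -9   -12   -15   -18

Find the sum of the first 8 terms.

1st diffs: -3, -3, -3 (constant).
So t_j = -3j - 6.
Continuing: -21, -24, -27, -30.
Summing j = 1..8 (8 terms) gives -156.

-156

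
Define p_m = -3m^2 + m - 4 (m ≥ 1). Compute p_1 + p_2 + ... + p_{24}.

-14496

Over m = 1..24: Σm = 300, Σm² = 4900.
Total = (-3)·4900 + (1)·300 + (-4)·24 = -14496.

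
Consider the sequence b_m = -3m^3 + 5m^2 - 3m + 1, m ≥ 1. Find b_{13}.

b_{13} = -3·13^3 + 5·13^2 - 3·13 + 1 = -5784.

-5784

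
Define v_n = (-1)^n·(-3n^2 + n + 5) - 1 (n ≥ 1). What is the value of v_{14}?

(-1)^14 = 1; -3n^2 + n + 5 at n=14 is -569; so v_{14} = -570.

-570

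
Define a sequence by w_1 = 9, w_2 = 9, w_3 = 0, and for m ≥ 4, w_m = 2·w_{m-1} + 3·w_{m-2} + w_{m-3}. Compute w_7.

819

w_4 = 36, w_5 = 81, w_6 = 270, w_7 = 819.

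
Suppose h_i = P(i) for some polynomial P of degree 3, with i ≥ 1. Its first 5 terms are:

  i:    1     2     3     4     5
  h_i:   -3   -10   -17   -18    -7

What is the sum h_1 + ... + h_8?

200

1st diffs: -7, -7, -1, 11.
2nd diffs: 0, 6, 12.
3rd diffs: 6, 6 (constant).
So h_i = i^3 - 6i^2 + 4i - 2.
Continuing: 22, 75, 158.
Summing i = 1..8 (8 terms) gives 200.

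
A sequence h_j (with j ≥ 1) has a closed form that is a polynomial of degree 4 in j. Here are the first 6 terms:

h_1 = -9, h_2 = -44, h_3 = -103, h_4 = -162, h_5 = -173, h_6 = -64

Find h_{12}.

1st diffs: -35, -59, -59, -11, 109.
2nd diffs: -24, 0, 48, 120.
3rd diffs: 24, 48, 72.
4th diffs: 24, 24 (constant).
Newton forward-difference form: h_j = -9 + (-35)·C(j-1,1) + (-24)·C(j-1,2) + 24·C(j-1,3) + 24·C(j-1,4).
At j = 12: j-1 = 11, so h_{12} = -9 - 385 - 1320 + 3960 + 7920 = 10166.

10166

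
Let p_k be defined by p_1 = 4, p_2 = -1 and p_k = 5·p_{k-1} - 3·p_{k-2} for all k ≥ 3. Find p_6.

Iterate the recurrence:
p_3 = -17; p_4 = -82; p_5 = -359; p_6 = -1549.

-1549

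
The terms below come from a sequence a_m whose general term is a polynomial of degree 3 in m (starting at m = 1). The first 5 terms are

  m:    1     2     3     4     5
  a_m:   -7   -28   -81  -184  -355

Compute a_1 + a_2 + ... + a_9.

-5775

1st diffs: -21, -53, -103, -171.
2nd diffs: -32, -50, -68.
3rd diffs: -18, -18 (constant).
Newton forward-difference form: a_m = -7 + (-21)·C(m-1,1) + (-32)·C(m-1,2) + (-18)·C(m-1,3).
Continuing: -612, -973, -1456, -2079.
Summing m = 1..9 (9 terms) gives -5775.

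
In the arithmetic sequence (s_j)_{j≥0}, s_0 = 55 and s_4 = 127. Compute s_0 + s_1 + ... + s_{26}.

7803

Common difference d = (127 - 55) / (4 - 0) = 18.
s_j = 55 + (j - 0)·18.
s_{26} = 523; S = 27·(55 + 523)/2 = 7803.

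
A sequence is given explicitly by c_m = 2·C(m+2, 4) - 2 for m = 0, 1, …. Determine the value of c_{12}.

C(14, 4) = 1001, so c_{12} = 2000.

2000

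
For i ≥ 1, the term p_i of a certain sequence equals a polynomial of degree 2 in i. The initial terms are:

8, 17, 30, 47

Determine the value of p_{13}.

380

1st diffs: 9, 13, 17.
2nd diffs: 4, 4 (constant).
Newton forward-difference form: p_i = 8 + 9·C(i-1,1) + 4·C(i-1,2).
At i = 13: i-1 = 12, so p_{13} = 8 + 108 + 264 = 380.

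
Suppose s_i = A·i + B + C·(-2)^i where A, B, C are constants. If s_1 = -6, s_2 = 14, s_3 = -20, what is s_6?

202

At i = 1, 2, 3: A + B - 2C = -6; 2A + B + 4C = 14; 3A + B - 8C = -20.
Subtracting the first from the second: A + 6C = 20.
Subtracting the second from the third: A - 12C = -34.
Solving: C = 3, A = 2, then B = -2.
Hence s_6 = 2·6 + (-2) + 3·64 = 202.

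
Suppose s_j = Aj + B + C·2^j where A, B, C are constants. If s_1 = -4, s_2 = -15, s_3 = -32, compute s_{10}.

-3115

Write the equations: A + B + 2C = -4; 2A + B + 4C = -15; 3A + B + 8C = -32.
Subtracting the first from the second: A + 2C = -11.
Subtracting the second from the third: A + 4C = -17.
Solving: C = -3, A = -5, then B = 7.
Hence s_{10} = -5·10 + 7 + (-3)·1024 = -3115.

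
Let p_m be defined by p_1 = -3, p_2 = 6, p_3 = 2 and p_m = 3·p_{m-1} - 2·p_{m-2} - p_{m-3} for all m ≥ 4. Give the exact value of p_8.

-229

Compute successive terms:
p_4 = -3, p_5 = -19, p_6 = -53, p_7 = -118, p_8 = -229.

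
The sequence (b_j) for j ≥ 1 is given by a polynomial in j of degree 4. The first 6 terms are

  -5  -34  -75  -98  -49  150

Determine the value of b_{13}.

17335

1st diffs: -29, -41, -23, 49, 199.
2nd diffs: -12, 18, 72, 150.
3rd diffs: 30, 54, 78.
4th diffs: 24, 24 (constant).
So b_j = j^4 - 5j^3 - j^2 - 6j + 6.
Evaluating at j = 13 gives b_{13} = 17335.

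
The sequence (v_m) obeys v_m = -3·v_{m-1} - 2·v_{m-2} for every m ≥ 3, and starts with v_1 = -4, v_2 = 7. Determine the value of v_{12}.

Applying the relation repeatedly:
v_3 = -13; v_4 = 25; v_5 = -49; v_6 = 97; v_7 = -193; v_8 = 385; v_9 = -769; v_{10} = 1537; v_{11} = -3073; v_{12} = 6145.
(Characteristic roots are -1 and -2.)

6145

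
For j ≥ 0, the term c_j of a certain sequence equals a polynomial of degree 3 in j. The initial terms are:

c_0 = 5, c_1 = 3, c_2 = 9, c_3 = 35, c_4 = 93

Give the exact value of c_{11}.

2403

1st diffs: -2, 6, 26, 58.
2nd diffs: 8, 20, 32.
3rd diffs: 12, 12 (constant).
So c_j = 2j^3 - 2j^2 - 2j + 5.
Evaluating at j = 11 gives c_{11} = 2403.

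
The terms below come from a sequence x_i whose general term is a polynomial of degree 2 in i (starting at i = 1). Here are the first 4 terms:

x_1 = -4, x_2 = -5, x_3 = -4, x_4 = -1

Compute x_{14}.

1st diffs: -1, 1, 3.
2nd diffs: 2, 2 (constant).
So x_i = i^2 - 4i - 1.
Evaluating at i = 14 gives x_{14} = 139.

139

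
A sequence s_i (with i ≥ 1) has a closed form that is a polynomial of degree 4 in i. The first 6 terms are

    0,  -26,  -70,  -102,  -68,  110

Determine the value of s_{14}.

23998

1st diffs: -26, -44, -32, 34, 178.
2nd diffs: -18, 12, 66, 144.
3rd diffs: 30, 54, 78.
4th diffs: 24, 24 (constant).
Newton forward-difference form: s_i = (-26)·C(i-1,1) + (-18)·C(i-1,2) + 30·C(i-1,3) + 24·C(i-1,4).
At i = 14: i-1 = 13, so s_{14} = -338 - 1404 + 8580 + 17160 = 23998.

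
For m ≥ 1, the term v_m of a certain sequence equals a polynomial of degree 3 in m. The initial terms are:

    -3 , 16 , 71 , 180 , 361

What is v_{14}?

8200

1st diffs: 19, 55, 109, 181.
2nd diffs: 36, 54, 72.
3rd diffs: 18, 18 (constant).
Newton forward-difference form: v_m = -3 + 19·C(m-1,1) + 36·C(m-1,2) + 18·C(m-1,3).
At m = 14: m-1 = 13, so v_{14} = -3 + 247 + 2808 + 5148 = 8200.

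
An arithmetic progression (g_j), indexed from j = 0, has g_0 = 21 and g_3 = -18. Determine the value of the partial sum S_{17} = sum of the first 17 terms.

-1411

Common difference d = (-18 - 21) / (3 - 0) = -13.
g_j = 21 + (j - 0)·(-13).
g_{16} = -187; S = 17·(21 + (-187))/2 = -1411.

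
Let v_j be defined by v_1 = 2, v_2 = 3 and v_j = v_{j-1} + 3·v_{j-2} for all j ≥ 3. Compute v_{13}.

34578

Step forward from the initial values:
v_3 = 9  v_4 = 18  v_5 = 45  …  v_{10} = 2826  v_{11} = 6525  v_{12} = 15003  v_{13} = 34578.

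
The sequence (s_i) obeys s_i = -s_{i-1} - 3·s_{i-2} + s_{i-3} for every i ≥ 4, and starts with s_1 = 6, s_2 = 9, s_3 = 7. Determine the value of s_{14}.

-11505

Applying the relation repeatedly:
s_4 = -28, s_5 = 16, s_6 = 75, …, s_{11} = -1253, s_{12} = 3528, s_{13} = -332, s_{14} = -11505.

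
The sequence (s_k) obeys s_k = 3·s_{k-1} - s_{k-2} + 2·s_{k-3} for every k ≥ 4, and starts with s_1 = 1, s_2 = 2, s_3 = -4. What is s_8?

-684

s_4 = -12;  s_5 = -28;  s_6 = -80;  s_7 = -236;  s_8 = -684.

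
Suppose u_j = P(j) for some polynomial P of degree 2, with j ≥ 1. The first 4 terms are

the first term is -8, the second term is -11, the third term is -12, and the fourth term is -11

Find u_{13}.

1st diffs: -3, -1, 1.
2nd diffs: 2, 2 (constant).
So u_j = j^2 - 6j - 3.
Evaluating at j = 13 gives u_{13} = 88.

88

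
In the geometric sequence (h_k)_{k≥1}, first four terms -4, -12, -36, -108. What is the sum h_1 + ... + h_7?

Common ratio r = 3.
h_k = (-4)·3^(k-1).
S = (-4)·(3^7 - 1)/(3 - 1) = (-4)·(2187 - 1)/(2) = -4372.

-4372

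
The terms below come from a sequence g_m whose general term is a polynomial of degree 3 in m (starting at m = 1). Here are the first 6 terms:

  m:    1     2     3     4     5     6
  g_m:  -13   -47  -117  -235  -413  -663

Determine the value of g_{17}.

1st diffs: -34, -70, -118, -178, -250.
2nd diffs: -36, -48, -60, -72.
3rd diffs: -12, -12, -12 (constant).
Newton forward-difference form: g_m = -13 + (-34)·C(m-1,1) + (-36)·C(m-1,2) + (-12)·C(m-1,3).
At m = 17: m-1 = 16, so g_{17} = -13 - 544 - 4320 - 6720 = -11597.

-11597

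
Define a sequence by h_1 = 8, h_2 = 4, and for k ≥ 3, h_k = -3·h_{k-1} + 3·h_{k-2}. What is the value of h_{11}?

Applying the relation repeatedly:
h_3 = 12; h_4 = -24; h_5 = 108; h_6 = -396; h_7 = 1512; h_8 = -5724; h_9 = 21708; h_{10} = -82296; h_{11} = 312012.

312012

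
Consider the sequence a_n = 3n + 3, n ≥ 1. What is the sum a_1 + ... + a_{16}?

Over n = 1..16: Σn = 136.
Total = (3)·136 + (3)·16 = 456.

456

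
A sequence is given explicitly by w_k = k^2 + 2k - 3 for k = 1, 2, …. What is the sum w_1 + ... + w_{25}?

Over k = 1..25: Σk = 325, Σk² = 5525.
Total = (1)·5525 + (2)·325 + (-3)·25 = 6100.

6100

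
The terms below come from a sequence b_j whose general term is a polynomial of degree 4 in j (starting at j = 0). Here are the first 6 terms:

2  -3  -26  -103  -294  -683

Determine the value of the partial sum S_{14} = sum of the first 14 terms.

-91063

1st diffs: -5, -23, -77, -191, -389.
2nd diffs: -18, -54, -114, -198.
3rd diffs: -36, -60, -84.
4th diffs: -24, -24 (constant).
So b_j = -j^4 - 2j^2 - 2j + 2.
Continuing: …, -1378, -2511, -4238, -6739, …, b_{13} = -28923.
Summing j = 0..13 (14 terms) gives -91063.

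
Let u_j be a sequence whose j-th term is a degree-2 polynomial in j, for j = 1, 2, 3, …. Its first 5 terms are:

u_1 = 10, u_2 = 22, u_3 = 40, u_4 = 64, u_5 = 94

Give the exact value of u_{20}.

1st diffs: 12, 18, 24, 30.
2nd diffs: 6, 6, 6 (constant).
Newton forward-difference form: u_j = 10 + 12·C(j-1,1) + 6·C(j-1,2).
At j = 20: j-1 = 19, so u_{20} = 10 + 228 + 1026 = 1264.

1264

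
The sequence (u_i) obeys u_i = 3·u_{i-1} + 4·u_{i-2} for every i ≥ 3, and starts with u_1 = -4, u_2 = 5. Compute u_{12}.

838865

Iterate the recurrence:
u_3 = -1;  u_4 = 17;  u_5 = 47;  u_6 = 209;  u_7 = 815;  u_8 = 3281;  u_9 = 13103;  u_{10} = 52433;  u_{11} = 209711;  u_{12} = 838865.
(Characteristic roots are 4 and -1.)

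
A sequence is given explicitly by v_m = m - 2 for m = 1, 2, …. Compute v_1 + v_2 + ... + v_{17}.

119

Over m = 1..17: Σm = 153.
Total = (1)·153 + (-2)·17 = 119.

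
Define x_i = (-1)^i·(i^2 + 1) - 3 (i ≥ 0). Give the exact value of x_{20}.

398

(-1)^20 = 1; i^2 + 1 at i=20 is 401; so x_{20} = 398.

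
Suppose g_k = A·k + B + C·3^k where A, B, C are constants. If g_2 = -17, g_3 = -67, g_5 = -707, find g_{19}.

-3486784323

The three given values yield: 2A + B + 9C = -17; 3A + B + 27C = -67; 5A + B + 243C = -707.
Subtracting the first from the second: A + 18C = -50.
Subtracting the second from the third: 2A + 216C = -640.
Solving: C = -3, A = 4, then B = 2.
Hence g_{19} = 4·19 + 2 + (-3)·1162261467 = -3486784323.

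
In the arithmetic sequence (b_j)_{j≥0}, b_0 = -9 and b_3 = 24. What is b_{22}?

Common difference d = (24 - (-9)) / (3 - 0) = 11.
b_j = -9 + (j - 0)·11.
b_{22} = -9 + 22·11 = 233.

233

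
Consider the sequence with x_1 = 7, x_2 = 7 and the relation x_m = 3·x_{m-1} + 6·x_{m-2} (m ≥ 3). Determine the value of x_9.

386127

Iterate the recurrence:
x_3 = 63, x_4 = 231, x_5 = 1071, x_6 = 4599, x_7 = 20223, x_8 = 88263, x_9 = 386127.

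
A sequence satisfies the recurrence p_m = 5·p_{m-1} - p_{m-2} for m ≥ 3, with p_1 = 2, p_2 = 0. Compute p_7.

Step forward from the initial values:
p_3 = -2, p_4 = -10, p_5 = -48, p_6 = -230, p_7 = -1102.

-1102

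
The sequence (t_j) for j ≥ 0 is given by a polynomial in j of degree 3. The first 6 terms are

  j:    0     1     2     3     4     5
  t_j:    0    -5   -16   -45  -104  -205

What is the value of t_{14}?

-4984

1st diffs: -5, -11, -29, -59, -101.
2nd diffs: -6, -18, -30, -42.
3rd diffs: -12, -12, -12 (constant).
So t_j = -2j^3 + 3j^2 - 6j.
Evaluating at j = 14 gives t_{14} = -4984.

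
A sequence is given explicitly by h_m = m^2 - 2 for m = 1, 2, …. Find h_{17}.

287

h_{17} = 1·17^2 - 2 = 287.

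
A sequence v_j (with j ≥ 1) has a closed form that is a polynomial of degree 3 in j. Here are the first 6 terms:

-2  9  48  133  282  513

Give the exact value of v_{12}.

1st diffs: 11, 39, 85, 149, 231.
2nd diffs: 28, 46, 64, 82.
3rd diffs: 18, 18, 18 (constant).
Newton forward-difference form: v_j = -2 + 11·C(j-1,1) + 28·C(j-1,2) + 18·C(j-1,3).
At j = 12: j-1 = 11, so v_{12} = -2 + 121 + 1540 + 2970 = 4629.

4629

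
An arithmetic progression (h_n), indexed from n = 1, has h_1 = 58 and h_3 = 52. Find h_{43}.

Common difference d = (52 - 58) / (3 - 1) = -3.
h_n = 58 + (n - 1)·(-3).
h_{43} = 58 + 42·(-3) = -68.

-68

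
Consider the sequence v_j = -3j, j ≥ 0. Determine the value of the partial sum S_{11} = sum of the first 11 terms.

-165

Over j = 0..10: Σj = 55.
Total = (-3)·55 = -165.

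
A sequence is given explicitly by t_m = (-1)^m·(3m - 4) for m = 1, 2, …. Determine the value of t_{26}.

74

(-1)^26 = 1; 3m - 4 at m=26 is 74; so t_{26} = 74.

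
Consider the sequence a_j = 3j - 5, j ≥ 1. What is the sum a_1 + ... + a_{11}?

143

Over j = 1..11: Σj = 66.
Total = (3)·66 + (-5)·11 = 143.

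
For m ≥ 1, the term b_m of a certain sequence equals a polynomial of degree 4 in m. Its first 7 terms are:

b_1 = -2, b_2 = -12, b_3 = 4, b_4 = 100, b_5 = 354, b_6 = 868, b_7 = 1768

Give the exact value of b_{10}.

8404

1st diffs: -10, 16, 96, 254, 514, 900.
2nd diffs: 26, 80, 158, 260, 386.
3rd diffs: 54, 78, 102, 126.
4th diffs: 24, 24, 24 (constant).
Newton forward-difference form: b_m = -2 + (-10)·C(m-1,1) + 26·C(m-1,2) + 54·C(m-1,3) + 24·C(m-1,4).
At m = 10: m-1 = 9, so b_{10} = -2 - 90 + 936 + 4536 + 3024 = 8404.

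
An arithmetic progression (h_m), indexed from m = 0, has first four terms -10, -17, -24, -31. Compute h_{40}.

-290

Common difference d = -7.
h_m = -10 + (m - 0)·(-7).
h_{40} = -10 + 40·(-7) = -290.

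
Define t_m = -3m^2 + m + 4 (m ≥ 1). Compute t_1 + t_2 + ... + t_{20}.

Over m = 1..20: Σm = 210, Σm² = 2870.
Total = (-3)·2870 + (1)·210 + (4)·20 = -8320.

-8320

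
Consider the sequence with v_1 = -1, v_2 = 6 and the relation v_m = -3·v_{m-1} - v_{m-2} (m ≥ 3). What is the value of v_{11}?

Step forward from the initial values:
v_3 = -17, v_4 = 45, v_5 = -118, v_6 = 309, v_7 = -809, v_8 = 2118, v_9 = -5545, v_{10} = 14517, v_{11} = -38006.

-38006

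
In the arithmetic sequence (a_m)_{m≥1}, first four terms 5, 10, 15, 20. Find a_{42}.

Common difference d = 5.
a_m = 5 + (m - 1)·5.
a_{42} = 5 + 41·5 = 210.

210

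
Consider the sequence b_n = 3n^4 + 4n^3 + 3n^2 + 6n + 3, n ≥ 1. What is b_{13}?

b_{13} = 3·13^4 + 4·13^3 + 3·13^2 + 6·13 + 3 = 95059.

95059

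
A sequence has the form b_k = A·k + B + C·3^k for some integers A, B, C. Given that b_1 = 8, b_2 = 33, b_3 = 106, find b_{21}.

Plug in k = 1, 2, 3: A + B + 3C = 8; 2A + B + 9C = 33; 3A + B + 27C = 106.
Subtracting the first from the second: A + 6C = 25.
Subtracting the second from the third: A + 18C = 73.
Solving: C = 4, A = 1, then B = -5.
Therefore b_{21} = 21 + (-5) + 4·10460353203 = 41841412828.

41841412828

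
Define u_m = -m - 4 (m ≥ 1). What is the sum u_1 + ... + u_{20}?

-290

Over m = 1..20: Σm = 210.
Total = (-1)·210 + (-4)·20 = -290.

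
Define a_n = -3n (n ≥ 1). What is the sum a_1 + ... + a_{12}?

-234

Over n = 1..12: Σn = 78.
Total = (-3)·78 = -234.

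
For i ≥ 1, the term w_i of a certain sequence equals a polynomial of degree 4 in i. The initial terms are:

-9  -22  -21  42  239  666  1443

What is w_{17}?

1st diffs: -13, 1, 63, 197, 427, 777.
2nd diffs: 14, 62, 134, 230, 350.
3rd diffs: 48, 72, 96, 120.
4th diffs: 24, 24, 24 (constant).
So w_i = i^4 - 2i^3 - 6i^2 + 4i - 6.
Evaluating at i = 17 gives w_{17} = 72023.

72023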